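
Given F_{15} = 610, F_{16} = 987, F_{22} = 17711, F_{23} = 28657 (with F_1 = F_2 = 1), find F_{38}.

39088169

By the addition formula F_{m+n} = F_m F_{n+1} + F_{m−1} F_n with m=16, n=22: F_{38} = 987·28657 + 610·17711 = 28284459 + 10803710 = 39088169.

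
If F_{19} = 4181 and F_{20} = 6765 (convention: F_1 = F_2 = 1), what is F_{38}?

39088169

By the doubling identity F_{2k} = F_k(2F_{k+1} − F_k): F_{38} = 4181·(2·6765 − 4181) = 4181·9349 = 39088169.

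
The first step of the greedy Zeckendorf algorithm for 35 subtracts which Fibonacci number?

34 ≤ 35 < 55, so the largest Fibonacci number not exceeding 35 is 34.

34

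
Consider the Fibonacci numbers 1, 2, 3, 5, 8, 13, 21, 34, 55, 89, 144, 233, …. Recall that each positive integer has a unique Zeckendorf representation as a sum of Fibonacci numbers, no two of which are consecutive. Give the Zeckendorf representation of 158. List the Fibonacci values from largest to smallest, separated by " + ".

144 + 13 + 1

158: greatest Fibonacci not exceeding it is 144, leaving 14
14: greatest Fibonacci not exceeding it is 13, leaving 1
1: greatest Fibonacci not exceeding it is 1, leaving 0
So 158 = 144 + 13 + 1, with no two terms consecutive in the sequence.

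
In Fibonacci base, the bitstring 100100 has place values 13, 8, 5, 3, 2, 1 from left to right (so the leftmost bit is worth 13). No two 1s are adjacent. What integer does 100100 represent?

16

Summing the place values of the 1 bits: 13 + 3 = 16.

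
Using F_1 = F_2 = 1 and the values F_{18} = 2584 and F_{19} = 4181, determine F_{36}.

By the doubling identity F_{2k} = F_k(2F_{k+1} − F_k): F_{36} = 2584·(2·4181 − 2584) = 2584·5778 = 14930352.

14930352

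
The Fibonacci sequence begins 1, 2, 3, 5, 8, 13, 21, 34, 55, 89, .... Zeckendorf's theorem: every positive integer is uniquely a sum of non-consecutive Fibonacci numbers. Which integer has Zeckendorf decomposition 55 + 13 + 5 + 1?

55 + 13 + 5 + 1 = 74.

74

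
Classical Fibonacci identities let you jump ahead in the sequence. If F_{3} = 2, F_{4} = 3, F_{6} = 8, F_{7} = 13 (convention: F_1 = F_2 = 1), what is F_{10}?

55

By the addition formula F_{m+n} = F_m F_{n+1} + F_{m−1} F_n with m=4, n=6: F_{10} = 3·13 + 2·8 = 39 + 16 = 55.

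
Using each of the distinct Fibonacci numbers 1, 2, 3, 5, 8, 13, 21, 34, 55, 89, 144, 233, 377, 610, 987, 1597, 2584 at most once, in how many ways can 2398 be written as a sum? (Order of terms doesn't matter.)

Starting from the Zeckendorf form and repeatedly splitting a term F_k into F_{k−1} + F_{k−2} (when neither is already used) reaches every representation.
2398 = 1597+610+144+34+13 = 1597+610+144+34+8+5 = 1597+610+89+55+34+13 = … (27 more), for 30 in all.

30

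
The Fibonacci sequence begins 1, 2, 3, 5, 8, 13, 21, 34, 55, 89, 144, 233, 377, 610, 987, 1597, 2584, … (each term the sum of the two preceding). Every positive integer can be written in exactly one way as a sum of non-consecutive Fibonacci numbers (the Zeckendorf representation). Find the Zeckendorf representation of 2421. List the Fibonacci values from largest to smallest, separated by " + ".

1597 + 610 + 144 + 55 + 13 + 2

Repeatedly subtract the largest Fibonacci number that fits:
2421: greatest Fibonacci not exceeding it is 1597, leaving 824
824: greatest Fibonacci not exceeding it is 610, leaving 214
214: greatest Fibonacci not exceeding it is 144, leaving 70
70: greatest Fibonacci not exceeding it is 55, leaving 15
15: greatest Fibonacci not exceeding it is 13, leaving 2
2: greatest Fibonacci not exceeding it is 2, leaving 0
So 2421 = 1597 + 610 + 144 + 55 + 13 + 2, with no two terms consecutive in the sequence.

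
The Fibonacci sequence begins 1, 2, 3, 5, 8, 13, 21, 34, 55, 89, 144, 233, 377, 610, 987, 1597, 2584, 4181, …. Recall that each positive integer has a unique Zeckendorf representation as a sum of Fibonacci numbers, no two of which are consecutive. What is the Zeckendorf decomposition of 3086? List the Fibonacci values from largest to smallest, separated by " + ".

2584 + 377 + 89 + 34 + 2

subtract 2584 from 3086: 502 remains
subtract 377 from 502: 125 remains
subtract 89 from 125: 36 remains
subtract 34 from 36: 2 remains
subtract 2 from 2: 0 remains
So 3086 = 2584 + 377 + 89 + 34 + 2, with no two terms consecutive in the sequence.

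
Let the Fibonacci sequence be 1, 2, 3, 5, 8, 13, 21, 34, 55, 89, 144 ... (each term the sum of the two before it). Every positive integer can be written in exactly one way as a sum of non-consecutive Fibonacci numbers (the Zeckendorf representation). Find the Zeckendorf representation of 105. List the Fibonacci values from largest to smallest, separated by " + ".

89 + 13 + 3

105: greatest Fibonacci not exceeding it is 89, leaving 16
16: greatest Fibonacci not exceeding it is 13, leaving 3
3: greatest Fibonacci not exceeding it is 3, leaving 0
So 105 = 89 + 13 + 3, with no two terms consecutive in the sequence.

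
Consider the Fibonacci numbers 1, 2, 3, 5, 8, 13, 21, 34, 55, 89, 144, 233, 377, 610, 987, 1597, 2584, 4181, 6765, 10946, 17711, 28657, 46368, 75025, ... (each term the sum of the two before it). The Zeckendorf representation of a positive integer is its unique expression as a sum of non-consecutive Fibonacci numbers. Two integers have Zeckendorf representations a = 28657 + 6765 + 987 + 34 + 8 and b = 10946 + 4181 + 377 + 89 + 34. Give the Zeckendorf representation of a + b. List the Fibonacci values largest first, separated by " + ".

The two numbers are 36451 and 15627, so their sum is 52078.
largest Fibonacci ≤ 52078 is 46368; 52078 − 46368 = 5710
largest Fibonacci ≤ 5710 is 4181; 5710 − 4181 = 1529
largest Fibonacci ≤ 1529 is 987; 1529 − 987 = 542
largest Fibonacci ≤ 542 is 377; 542 − 377 = 165
largest Fibonacci ≤ 165 is 144; 165 − 144 = 21
largest Fibonacci ≤ 21 is 21; 21 − 21 = 0

46368 + 4181 + 987 + 377 + 144 + 21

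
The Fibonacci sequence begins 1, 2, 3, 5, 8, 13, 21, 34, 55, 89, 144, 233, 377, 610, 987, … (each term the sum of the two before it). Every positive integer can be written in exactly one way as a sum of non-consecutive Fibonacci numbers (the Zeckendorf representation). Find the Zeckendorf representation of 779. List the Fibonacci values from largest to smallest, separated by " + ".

610 + 144 + 21 + 3 + 1

779 − 610 = 169
169 − 144 = 25
25 − 21 = 4
4 − 3 = 1
1 − 1 = 0
So 779 = 610 + 144 + 21 + 3 + 1, with no two terms consecutive in the sequence.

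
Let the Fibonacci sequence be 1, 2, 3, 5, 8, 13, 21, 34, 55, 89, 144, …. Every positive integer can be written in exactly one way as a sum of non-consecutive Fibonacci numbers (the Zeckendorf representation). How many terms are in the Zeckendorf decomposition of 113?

3

Repeatedly subtract the largest Fibonacci number that fits:
largest Fibonacci ≤ 113 is 89; 113 − 89 = 24
largest Fibonacci ≤ 24 is 21; 24 − 21 = 3
largest Fibonacci ≤ 3 is 3; 3 − 3 = 0
113 = 89 + 21 + 3, which has 3 terms.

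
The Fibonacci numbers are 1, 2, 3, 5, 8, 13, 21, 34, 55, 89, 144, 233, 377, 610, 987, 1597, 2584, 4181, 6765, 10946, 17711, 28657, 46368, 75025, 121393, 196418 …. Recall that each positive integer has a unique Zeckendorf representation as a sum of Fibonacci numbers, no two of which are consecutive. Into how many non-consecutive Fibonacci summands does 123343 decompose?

7

Greedy algorithm:
121393 ≤ 123343 < 196418, so take 121393; remainder 1950
1597 ≤ 1950 < 2584, so take 1597; remainder 353
233 ≤ 353 < 377, so take 233; remainder 120
89 ≤ 120 < 144, so take 89; remainder 31
21 ≤ 31 < 34, so take 21; remainder 10
8 ≤ 10 < 13, so take 8; remainder 2
2 ≤ 2 < 3, so take 2; remainder 0
123343 = 121393 + 1597 + 233 + 89 + 21 + 8 + 2, which has 7 terms.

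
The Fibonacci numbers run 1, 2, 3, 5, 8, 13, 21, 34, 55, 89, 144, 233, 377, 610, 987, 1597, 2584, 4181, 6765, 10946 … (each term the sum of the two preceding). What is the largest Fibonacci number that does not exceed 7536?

6765 ≤ 7536 < 10946, so the largest Fibonacci number not exceeding 7536 is 6765.

6765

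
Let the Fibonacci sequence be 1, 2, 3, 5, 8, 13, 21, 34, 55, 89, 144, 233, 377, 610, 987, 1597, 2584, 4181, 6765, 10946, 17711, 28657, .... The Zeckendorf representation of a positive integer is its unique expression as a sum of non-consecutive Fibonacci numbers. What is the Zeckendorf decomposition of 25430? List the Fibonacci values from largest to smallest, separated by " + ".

17711 + 6765 + 610 + 233 + 89 + 21 + 1

Greedy algorithm:
subtract 17711 from 25430: 7719 remains
subtract 6765 from 7719: 954 remains
subtract 610 from 954: 344 remains
subtract 233 from 344: 111 remains
subtract 89 from 111: 22 remains
subtract 21 from 22: 1 remains
subtract 1 from 1: 0 remains
So 25430 = 17711 + 6765 + 610 + 233 + 89 + 21 + 1, with no two terms consecutive in the sequence.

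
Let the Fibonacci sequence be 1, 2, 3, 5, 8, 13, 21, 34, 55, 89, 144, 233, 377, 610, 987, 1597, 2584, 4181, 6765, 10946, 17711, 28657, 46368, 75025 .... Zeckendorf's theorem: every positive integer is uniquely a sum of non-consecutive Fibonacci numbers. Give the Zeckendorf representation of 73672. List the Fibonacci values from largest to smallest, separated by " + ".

Greedy algorithm:
subtract 46368 from 73672: 27304 remains
subtract 17711 from 27304: 9593 remains
subtract 6765 from 9593: 2828 remains
subtract 2584 from 2828: 244 remains
subtract 233 from 244: 11 remains
subtract 8 from 11: 3 remains
subtract 3 from 3: 0 remains
So 73672 = 46368 + 17711 + 6765 + 2584 + 233 + 8 + 3, with no two terms consecutive in the sequence.

46368 + 17711 + 6765 + 2584 + 233 + 8 + 3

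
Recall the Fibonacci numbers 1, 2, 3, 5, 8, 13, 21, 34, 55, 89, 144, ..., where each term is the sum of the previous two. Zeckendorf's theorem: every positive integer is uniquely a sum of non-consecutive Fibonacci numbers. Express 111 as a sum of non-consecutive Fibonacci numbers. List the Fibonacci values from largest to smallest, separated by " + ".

largest Fibonacci ≤ 111 is 89; 111 − 89 = 22
largest Fibonacci ≤ 22 is 21; 22 − 21 = 1
largest Fibonacci ≤ 1 is 1; 1 − 1 = 0
So 111 = 89 + 21 + 1, with no two terms consecutive in the sequence.

89 + 21 + 1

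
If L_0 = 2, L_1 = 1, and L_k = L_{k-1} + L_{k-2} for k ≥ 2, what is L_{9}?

76

Iterating the recurrence up to L_{3} = 4 and L_{2} = 3:
L_{4} = L_{3} + L_{2} = 4 + 3 = 7
L_{5} = L_{4} + L_{3} = 7 + 4 = 11
L_{6} = L_{5} + L_{4} = 11 + 7 = 18
L_{7} = L_{6} + L_{5} = 18 + 11 = 29
L_{8} = L_{7} + L_{6} = 29 + 18 = 47
L_{9} = L_{8} + L_{7} = 47 + 29 = 76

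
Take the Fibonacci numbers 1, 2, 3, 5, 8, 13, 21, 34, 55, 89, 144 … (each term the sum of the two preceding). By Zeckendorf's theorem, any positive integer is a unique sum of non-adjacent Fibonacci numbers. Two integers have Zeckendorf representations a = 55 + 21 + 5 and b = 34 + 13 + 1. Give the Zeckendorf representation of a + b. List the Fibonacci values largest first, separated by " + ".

The two numbers are 81 and 48, so their sum is 129.
Repeatedly subtract the largest Fibonacci number that fits:
129: greatest Fibonacci not exceeding it is 89, leaving 40
40: greatest Fibonacci not exceeding it is 34, leaving 6
6: greatest Fibonacci not exceeding it is 5, leaving 1
1: greatest Fibonacci not exceeding it is 1, leaving 0

89 + 34 + 5 + 1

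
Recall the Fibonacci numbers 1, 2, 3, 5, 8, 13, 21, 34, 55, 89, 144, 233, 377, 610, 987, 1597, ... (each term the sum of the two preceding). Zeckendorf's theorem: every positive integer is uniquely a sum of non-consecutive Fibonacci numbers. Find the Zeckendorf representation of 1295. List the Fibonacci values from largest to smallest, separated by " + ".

987 + 233 + 55 + 13 + 5 + 2

largest Fibonacci ≤ 1295 is 987; 1295 − 987 = 308
largest Fibonacci ≤ 308 is 233; 308 − 233 = 75
largest Fibonacci ≤ 75 is 55; 75 − 55 = 20
largest Fibonacci ≤ 20 is 13; 20 − 13 = 7
largest Fibonacci ≤ 7 is 5; 7 − 5 = 2
largest Fibonacci ≤ 2 is 2; 2 − 2 = 0
So 1295 = 987 + 233 + 55 + 13 + 5 + 2, with no two terms consecutive in the sequence.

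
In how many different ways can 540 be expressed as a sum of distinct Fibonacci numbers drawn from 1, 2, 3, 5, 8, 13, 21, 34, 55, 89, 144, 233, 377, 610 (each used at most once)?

15

Each representation comes from the Zeckendorf form by replacing some F_k with F_{k−1} + F_{k−2} where possible.
540 = 377+144+13+5+1 = 377+144+13+3+2+1 = 377+89+55+13+5+1 = … (12 more), for 15 in all.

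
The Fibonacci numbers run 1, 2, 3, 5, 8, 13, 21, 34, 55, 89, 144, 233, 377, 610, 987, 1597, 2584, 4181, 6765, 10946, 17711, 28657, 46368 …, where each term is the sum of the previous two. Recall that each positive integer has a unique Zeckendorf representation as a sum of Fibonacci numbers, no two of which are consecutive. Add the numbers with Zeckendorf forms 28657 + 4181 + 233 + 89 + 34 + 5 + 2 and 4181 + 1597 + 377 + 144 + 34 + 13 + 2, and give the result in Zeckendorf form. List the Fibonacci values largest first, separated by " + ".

28657 + 6765 + 2584 + 987 + 377 + 144 + 34 + 1

The two numbers are 33201 and 6348, so their sum is 39549.
subtract 28657 from 39549: 10892 remains
subtract 6765 from 10892: 4127 remains
subtract 2584 from 4127: 1543 remains
subtract 987 from 1543: 556 remains
subtract 377 from 556: 179 remains
subtract 144 from 179: 35 remains
subtract 34 from 35: 1 remains
subtract 1 from 1: 0 remains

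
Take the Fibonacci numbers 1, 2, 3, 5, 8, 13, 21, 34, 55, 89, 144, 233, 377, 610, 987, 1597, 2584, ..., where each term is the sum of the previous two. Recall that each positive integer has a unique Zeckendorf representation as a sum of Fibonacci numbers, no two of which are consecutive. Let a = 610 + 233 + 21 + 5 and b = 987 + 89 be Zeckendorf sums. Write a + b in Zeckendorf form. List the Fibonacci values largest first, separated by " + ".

1597 + 233 + 89 + 21 + 5

The two numbers are 869 and 1076, so their sum is 1945.
Greedy algorithm:
1597 ≤ 1945 < 2584, so take 1597; remainder 348
233 ≤ 348 < 377, so take 233; remainder 115
89 ≤ 115 < 144, so take 89; remainder 26
21 ≤ 26 < 34, so take 21; remainder 5
5 ≤ 5 < 8, so take 5; remainder 0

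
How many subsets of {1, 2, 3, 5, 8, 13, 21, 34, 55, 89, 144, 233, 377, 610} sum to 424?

424 = 377+34+13 = 377+34+8+5 = 233+144+34+13 = 377+34+8+3+2 = … (11 more), for 15 in all.

15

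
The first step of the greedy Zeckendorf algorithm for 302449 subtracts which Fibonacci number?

196418 ≤ 302449 < 317811, so the largest Fibonacci number not exceeding 302449 is 196418.

196418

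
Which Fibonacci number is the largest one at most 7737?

6765

6765 ≤ 7737 < 10946, so the largest Fibonacci number not exceeding 7737 is 6765.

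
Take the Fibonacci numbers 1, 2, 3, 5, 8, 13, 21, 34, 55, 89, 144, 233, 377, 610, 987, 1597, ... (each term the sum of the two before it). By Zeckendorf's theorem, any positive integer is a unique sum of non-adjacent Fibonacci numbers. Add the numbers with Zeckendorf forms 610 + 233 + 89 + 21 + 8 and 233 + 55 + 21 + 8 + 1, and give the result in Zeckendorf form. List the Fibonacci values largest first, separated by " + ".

987 + 233 + 55 + 3 + 1

The two numbers are 961 and 318, so their sum is 1279.
1279: greatest Fibonacci not exceeding it is 987, leaving 292
292: greatest Fibonacci not exceeding it is 233, leaving 59
59: greatest Fibonacci not exceeding it is 55, leaving 4
4: greatest Fibonacci not exceeding it is 3, leaving 1
1: greatest Fibonacci not exceeding it is 1, leaving 0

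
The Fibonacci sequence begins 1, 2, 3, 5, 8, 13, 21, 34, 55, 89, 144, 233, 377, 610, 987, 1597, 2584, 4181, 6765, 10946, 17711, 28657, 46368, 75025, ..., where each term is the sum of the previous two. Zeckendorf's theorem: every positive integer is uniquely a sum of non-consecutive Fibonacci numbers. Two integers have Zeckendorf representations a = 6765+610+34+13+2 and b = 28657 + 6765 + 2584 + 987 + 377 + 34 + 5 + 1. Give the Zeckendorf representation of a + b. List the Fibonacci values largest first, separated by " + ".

The two numbers are 7424 and 39410, so their sum is 46834.
Repeatedly subtract the largest Fibonacci number that fits:
take 46368 (≤ 46834); 46834 − 46368 = 466
take 377 (≤ 466); 466 − 377 = 89
take 89 (≤ 89); 89 − 89 = 0

46368 + 377 + 89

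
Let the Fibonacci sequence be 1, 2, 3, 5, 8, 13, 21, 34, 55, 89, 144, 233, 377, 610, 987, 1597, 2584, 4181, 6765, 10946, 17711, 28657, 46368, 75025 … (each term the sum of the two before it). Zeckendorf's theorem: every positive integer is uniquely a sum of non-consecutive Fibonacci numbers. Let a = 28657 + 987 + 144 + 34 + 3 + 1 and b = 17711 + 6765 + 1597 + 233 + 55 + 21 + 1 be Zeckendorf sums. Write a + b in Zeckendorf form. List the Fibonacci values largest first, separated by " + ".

46368 + 6765 + 2584 + 377 + 89 + 21 + 5

The two numbers are 29826 and 26383, so their sum is 56209.
Repeatedly subtract the largest Fibonacci number that fits:
56209 − 46368 = 9841
9841 − 6765 = 3076
3076 − 2584 = 492
492 − 377 = 115
115 − 89 = 26
26 − 21 = 5
5 − 5 = 0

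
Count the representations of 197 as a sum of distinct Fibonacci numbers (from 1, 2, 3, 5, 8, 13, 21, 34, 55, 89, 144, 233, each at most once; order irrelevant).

Each representation comes from the Zeckendorf form by replacing some F_k with F_{k−1} + F_{k−2} where possible.
197 = 144+34+13+5+1 = 144+34+13+3+2+1 = 89+55+34+13+5+1 = 144+34+8+5+3+2+1 = 89+55+34+13+3+2+1 = … (3 more), for 8 in all.

8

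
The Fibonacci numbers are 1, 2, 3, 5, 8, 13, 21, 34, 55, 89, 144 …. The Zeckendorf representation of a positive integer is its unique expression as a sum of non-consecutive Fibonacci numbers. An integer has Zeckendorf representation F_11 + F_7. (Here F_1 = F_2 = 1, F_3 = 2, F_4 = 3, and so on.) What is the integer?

102

F_11 + F_7 = 89 + 13 = 102.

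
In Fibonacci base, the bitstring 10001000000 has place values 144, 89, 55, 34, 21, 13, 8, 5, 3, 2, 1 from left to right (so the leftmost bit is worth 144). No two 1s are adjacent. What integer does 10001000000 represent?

165

Summing the place values of the 1 bits: 144 + 21 = 165.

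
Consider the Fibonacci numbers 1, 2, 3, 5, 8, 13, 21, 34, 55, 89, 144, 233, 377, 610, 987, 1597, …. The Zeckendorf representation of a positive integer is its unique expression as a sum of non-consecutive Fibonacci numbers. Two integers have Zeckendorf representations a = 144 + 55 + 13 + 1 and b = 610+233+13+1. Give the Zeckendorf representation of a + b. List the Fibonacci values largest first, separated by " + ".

987 + 55 + 21 + 5 + 2

The two numbers are 213 and 857, so their sum is 1070.
take 987 (≤ 1070); 1070 − 987 = 83
take 55 (≤ 83); 83 − 55 = 28
take 21 (≤ 28); 28 − 21 = 7
take 5 (≤ 7); 7 − 5 = 2
take 2 (≤ 2); 2 − 2 = 0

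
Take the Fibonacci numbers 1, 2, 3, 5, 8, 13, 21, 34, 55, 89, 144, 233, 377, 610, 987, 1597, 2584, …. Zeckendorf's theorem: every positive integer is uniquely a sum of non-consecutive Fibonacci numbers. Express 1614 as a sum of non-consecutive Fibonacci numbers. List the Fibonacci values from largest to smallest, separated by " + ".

1597 ≤ 1614 < 2584, so take 1597; remainder 17
13 ≤ 17 < 21, so take 13; remainder 4
3 ≤ 4 < 5, so take 3; remainder 1
1 ≤ 1 < 2, so take 1; remainder 0
So 1614 = 1597 + 13 + 3 + 1, with no two terms consecutive in the sequence.

1597 + 13 + 3 + 1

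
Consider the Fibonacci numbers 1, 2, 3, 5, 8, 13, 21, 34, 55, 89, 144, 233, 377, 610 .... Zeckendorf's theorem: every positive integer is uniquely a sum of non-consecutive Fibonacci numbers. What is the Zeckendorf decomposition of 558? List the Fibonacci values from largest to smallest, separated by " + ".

377 + 144 + 34 + 3

largest Fibonacci ≤ 558 is 377; 558 − 377 = 181
largest Fibonacci ≤ 181 is 144; 181 − 144 = 37
largest Fibonacci ≤ 37 is 34; 37 − 34 = 3
largest Fibonacci ≤ 3 is 3; 3 − 3 = 0
So 558 = 377 + 144 + 34 + 3, with no two terms consecutive in the sequence.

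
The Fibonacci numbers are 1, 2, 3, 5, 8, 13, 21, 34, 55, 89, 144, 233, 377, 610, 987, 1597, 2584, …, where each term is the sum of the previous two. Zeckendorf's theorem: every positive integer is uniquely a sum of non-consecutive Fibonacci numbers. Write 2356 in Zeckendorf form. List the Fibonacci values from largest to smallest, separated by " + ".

Greedily peel off the largest Fibonacci term at each step:
largest Fibonacci ≤ 2356 is 1597; 2356 − 1597 = 759
largest Fibonacci ≤ 759 is 610; 759 − 610 = 149
largest Fibonacci ≤ 149 is 144; 149 − 144 = 5
largest Fibonacci ≤ 5 is 5; 5 − 5 = 0
So 2356 = 1597 + 610 + 144 + 5, with no two terms consecutive in the sequence.

1597 + 610 + 144 + 5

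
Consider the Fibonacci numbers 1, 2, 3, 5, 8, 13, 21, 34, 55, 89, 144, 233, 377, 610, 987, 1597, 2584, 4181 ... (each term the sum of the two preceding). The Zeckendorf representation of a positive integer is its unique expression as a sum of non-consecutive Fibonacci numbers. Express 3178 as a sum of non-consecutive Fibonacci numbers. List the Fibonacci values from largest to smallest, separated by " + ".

Greedy algorithm:
largest Fibonacci ≤ 3178 is 2584; 3178 − 2584 = 594
largest Fibonacci ≤ 594 is 377; 594 − 377 = 217
largest Fibonacci ≤ 217 is 144; 217 − 144 = 73
largest Fibonacci ≤ 73 is 55; 73 − 55 = 18
largest Fibonacci ≤ 18 is 13; 18 − 13 = 5
largest Fibonacci ≤ 5 is 5; 5 − 5 = 0
So 3178 = 2584 + 377 + 144 + 55 + 13 + 5, with no two terms consecutive in the sequence.

2584 + 377 + 144 + 55 + 13 + 5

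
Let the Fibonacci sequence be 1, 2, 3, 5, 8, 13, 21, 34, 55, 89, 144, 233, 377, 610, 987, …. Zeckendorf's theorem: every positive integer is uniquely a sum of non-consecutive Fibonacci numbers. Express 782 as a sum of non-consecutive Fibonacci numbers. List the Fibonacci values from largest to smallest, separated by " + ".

782: greatest Fibonacci not exceeding it is 610, leaving 172
172: greatest Fibonacci not exceeding it is 144, leaving 28
28: greatest Fibonacci not exceeding it is 21, leaving 7
7: greatest Fibonacci not exceeding it is 5, leaving 2
2: greatest Fibonacci not exceeding it is 2, leaving 0
So 782 = 610 + 144 + 21 + 5 + 2, with no two terms consecutive in the sequence.

610 + 144 + 21 + 5 + 2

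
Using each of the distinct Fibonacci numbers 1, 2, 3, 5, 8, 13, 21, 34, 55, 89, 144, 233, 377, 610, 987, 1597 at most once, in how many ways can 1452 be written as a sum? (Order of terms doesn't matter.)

3

Starting from the Zeckendorf form and repeatedly splitting a term F_k into F_{k−1} + F_{k−2} (when neither is already used) reaches every representation.
1452 = 987+377+55+21+8+3+1 = 987+233+144+55+21+8+3+1 = 610+377+233+144+55+21+8+3+1 — 3 representations.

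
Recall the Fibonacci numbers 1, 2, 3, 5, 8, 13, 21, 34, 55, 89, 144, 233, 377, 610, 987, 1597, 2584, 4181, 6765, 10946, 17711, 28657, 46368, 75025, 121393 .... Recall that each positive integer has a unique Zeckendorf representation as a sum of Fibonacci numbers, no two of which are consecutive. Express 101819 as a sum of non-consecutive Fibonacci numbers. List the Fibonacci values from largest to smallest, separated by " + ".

largest Fibonacci ≤ 101819 is 75025; 101819 − 75025 = 26794
largest Fibonacci ≤ 26794 is 17711; 26794 − 17711 = 9083
largest Fibonacci ≤ 9083 is 6765; 9083 − 6765 = 2318
largest Fibonacci ≤ 2318 is 1597; 2318 − 1597 = 721
largest Fibonacci ≤ 721 is 610; 721 − 610 = 111
largest Fibonacci ≤ 111 is 89; 111 − 89 = 22
largest Fibonacci ≤ 22 is 21; 22 − 21 = 1
largest Fibonacci ≤ 1 is 1; 1 − 1 = 0
So 101819 = 75025 + 17711 + 6765 + 1597 + 610 + 89 + 21 + 1, with no two terms consecutive in the sequence.

75025 + 17711 + 6765 + 1597 + 610 + 89 + 21 + 1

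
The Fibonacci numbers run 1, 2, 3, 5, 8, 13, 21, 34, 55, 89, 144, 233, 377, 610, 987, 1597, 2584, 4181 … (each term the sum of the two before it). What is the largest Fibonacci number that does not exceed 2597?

2584 ≤ 2597 < 4181, so the largest Fibonacci number not exceeding 2597 is 2584.

2584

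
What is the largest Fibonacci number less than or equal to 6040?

4181

4181 ≤ 6040 < 6765, so the largest Fibonacci number not exceeding 6040 is 4181.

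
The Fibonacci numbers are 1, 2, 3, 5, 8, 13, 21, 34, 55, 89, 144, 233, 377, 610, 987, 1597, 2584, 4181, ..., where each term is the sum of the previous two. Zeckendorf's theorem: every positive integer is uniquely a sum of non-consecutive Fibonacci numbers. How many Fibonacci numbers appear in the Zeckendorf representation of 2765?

4

Repeatedly subtract the largest Fibonacci number that fits:
subtract 2584 from 2765: 181 remains
subtract 144 from 181: 37 remains
subtract 34 from 37: 3 remains
subtract 3 from 3: 0 remains
2765 = 2584 + 144 + 34 + 3, which has 4 terms.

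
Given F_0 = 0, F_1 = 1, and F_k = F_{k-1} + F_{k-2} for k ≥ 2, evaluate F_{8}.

21

Iterating the recurrence up to F_{3} = 2 and F_{2} = 1:
F_{4} = F_{3} + F_{2} = 2 + 1 = 3
F_{5} = F_{4} + F_{3} = 3 + 2 = 5
F_{6} = F_{5} + F_{4} = 5 + 3 = 8
F_{7} = F_{6} + F_{5} = 8 + 5 = 13
F_{8} = F_{7} + F_{6} = 13 + 8 = 21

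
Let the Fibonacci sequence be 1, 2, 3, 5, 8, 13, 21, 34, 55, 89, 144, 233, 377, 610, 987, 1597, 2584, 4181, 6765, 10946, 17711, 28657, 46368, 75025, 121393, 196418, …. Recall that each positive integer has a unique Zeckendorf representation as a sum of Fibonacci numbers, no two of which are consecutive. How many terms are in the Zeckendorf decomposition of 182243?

largest Fibonacci ≤ 182243 is 121393; 182243 − 121393 = 60850
largest Fibonacci ≤ 60850 is 46368; 60850 − 46368 = 14482
largest Fibonacci ≤ 14482 is 10946; 14482 − 10946 = 3536
largest Fibonacci ≤ 3536 is 2584; 3536 − 2584 = 952
largest Fibonacci ≤ 952 is 610; 952 − 610 = 342
largest Fibonacci ≤ 342 is 233; 342 − 233 = 109
largest Fibonacci ≤ 109 is 89; 109 − 89 = 20
largest Fibonacci ≤ 20 is 13; 20 − 13 = 7
largest Fibonacci ≤ 7 is 5; 7 − 5 = 2
largest Fibonacci ≤ 2 is 2; 2 − 2 = 0
182243 = 121393 + 46368 + 10946 + 2584 + 610 + 233 + 89 + 13 + 5 + 2, which has 10 terms.

10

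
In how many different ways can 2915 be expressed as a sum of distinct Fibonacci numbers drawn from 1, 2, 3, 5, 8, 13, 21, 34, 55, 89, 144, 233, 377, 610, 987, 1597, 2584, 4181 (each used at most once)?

2915 = 2584+233+89+8+1 = 2584+233+89+5+3+1 = 2584+233+55+34+8+1 = 1597+987+233+89+8+1 = 2584+233+55+34+5+3+1 = … (25 more), for 30 in all.

30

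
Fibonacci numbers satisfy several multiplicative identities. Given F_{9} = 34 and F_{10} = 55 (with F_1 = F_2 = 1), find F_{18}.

By the doubling identity F_{2k} = F_k(2F_{k+1} − F_k): F_{18} = 34·(2·55 − 34) = 34·76 = 2584.

2584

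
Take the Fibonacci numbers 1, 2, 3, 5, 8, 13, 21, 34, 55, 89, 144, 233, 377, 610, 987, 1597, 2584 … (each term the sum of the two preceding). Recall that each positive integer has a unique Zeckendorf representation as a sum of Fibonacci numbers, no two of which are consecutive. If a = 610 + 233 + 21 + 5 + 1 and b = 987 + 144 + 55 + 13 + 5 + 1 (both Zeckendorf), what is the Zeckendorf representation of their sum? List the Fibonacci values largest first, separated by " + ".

The two numbers are 870 and 1205, so their sum is 2075.
Greedily peel off the largest Fibonacci term at each step:
1597 ≤ 2075 < 2584, so take 1597; remainder 478
377 ≤ 478 < 610, so take 377; remainder 101
89 ≤ 101 < 144, so take 89; remainder 12
8 ≤ 12 < 13, so take 8; remainder 4
3 ≤ 4 < 5, so take 3; remainder 1
1 ≤ 1 < 2, so take 1; remainder 0

1597 + 377 + 89 + 8 + 3 + 1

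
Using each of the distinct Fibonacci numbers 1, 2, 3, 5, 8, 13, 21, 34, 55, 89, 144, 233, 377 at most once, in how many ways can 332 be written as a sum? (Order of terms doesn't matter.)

10

332 = 233+89+8+2 = 233+89+5+3+2 = 233+55+34+8+2 = … (7 more), for 10 in all.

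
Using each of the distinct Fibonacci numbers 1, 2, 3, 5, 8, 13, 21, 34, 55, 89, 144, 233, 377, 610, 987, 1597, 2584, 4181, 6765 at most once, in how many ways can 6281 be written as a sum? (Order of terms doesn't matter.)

60

6281 = 4181+1597+377+89+34+3 = 4181+1597+377+89+34+2+1 = 4181+1597+377+89+21+13+3 = 4181+1597+233+144+89+34+3 = 4181+1597+377+89+21+13+2+1 = … (55 more), for 60 in all.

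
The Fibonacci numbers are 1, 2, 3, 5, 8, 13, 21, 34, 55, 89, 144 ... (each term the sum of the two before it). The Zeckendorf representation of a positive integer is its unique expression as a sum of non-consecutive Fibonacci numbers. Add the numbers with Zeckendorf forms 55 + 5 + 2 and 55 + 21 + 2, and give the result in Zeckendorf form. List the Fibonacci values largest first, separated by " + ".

89 + 34 + 13 + 3 + 1

The two numbers are 62 and 78, so their sum is 140.
Greedy algorithm:
89 ≤ 140 < 144, so take 89; remainder 51
34 ≤ 51 < 55, so take 34; remainder 17
13 ≤ 17 < 21, so take 13; remainder 4
3 ≤ 4 < 5, so take 3; remainder 1
1 ≤ 1 < 2, so take 1; remainder 0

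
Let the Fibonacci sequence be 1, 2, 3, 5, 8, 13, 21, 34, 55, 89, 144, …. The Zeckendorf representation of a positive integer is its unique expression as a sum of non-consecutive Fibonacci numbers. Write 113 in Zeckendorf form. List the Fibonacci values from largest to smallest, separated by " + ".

89 + 21 + 3

113: greatest Fibonacci not exceeding it is 89, leaving 24
24: greatest Fibonacci not exceeding it is 21, leaving 3
3: greatest Fibonacci not exceeding it is 3, leaving 0
So 113 = 89 + 21 + 3, with no two terms consecutive in the sequence.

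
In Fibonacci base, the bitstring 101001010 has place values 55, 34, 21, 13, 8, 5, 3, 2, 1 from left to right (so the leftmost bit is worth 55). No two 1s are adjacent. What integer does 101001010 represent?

83

Summing the place values of the 1 bits: 55 + 21 + 5 + 2 = 83.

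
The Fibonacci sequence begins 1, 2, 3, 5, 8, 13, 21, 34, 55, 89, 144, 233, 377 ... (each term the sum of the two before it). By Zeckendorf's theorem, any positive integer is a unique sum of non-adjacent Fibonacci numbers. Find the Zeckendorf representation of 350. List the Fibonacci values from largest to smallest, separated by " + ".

Greedy algorithm:
233 ≤ 350 < 377, so take 233; remainder 117
89 ≤ 117 < 144, so take 89; remainder 28
21 ≤ 28 < 34, so take 21; remainder 7
5 ≤ 7 < 8, so take 5; remainder 2
2 ≤ 2 < 3, so take 2; remainder 0
So 350 = 233 + 89 + 21 + 5 + 2, with no two terms consecutive in the sequence.

233 + 89 + 21 + 5 + 2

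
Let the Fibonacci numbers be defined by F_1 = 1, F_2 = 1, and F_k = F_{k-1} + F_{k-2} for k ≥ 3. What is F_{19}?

Iterating the recurrence up to F_{15} = 610 and F_{14} = 377:
F_{16} = F_{15} + F_{14} = 610 + 377 = 987
F_{17} = F_{16} + F_{15} = 987 + 610 = 1597
F_{18} = F_{17} + F_{16} = 1597 + 987 = 2584
F_{19} = F_{18} + F_{17} = 2584 + 1597 = 4181

4181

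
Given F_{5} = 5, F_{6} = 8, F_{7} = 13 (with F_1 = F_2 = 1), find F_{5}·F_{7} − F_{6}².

1

5·13 − 8² = 65 − 64 = 1. (Cassini's identity: F_{k−1}F_{k+1} − F_k² = (−1)^k.)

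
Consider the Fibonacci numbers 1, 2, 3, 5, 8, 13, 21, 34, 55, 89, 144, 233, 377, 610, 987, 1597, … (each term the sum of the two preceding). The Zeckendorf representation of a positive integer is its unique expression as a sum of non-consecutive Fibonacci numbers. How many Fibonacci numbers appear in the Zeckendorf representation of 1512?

largest Fibonacci ≤ 1512 is 987; 1512 − 987 = 525
largest Fibonacci ≤ 525 is 377; 525 − 377 = 148
largest Fibonacci ≤ 148 is 144; 148 − 144 = 4
largest Fibonacci ≤ 4 is 3; 4 − 3 = 1
largest Fibonacci ≤ 1 is 1; 1 − 1 = 0
1512 = 987 + 377 + 144 + 3 + 1, which has 5 terms.

5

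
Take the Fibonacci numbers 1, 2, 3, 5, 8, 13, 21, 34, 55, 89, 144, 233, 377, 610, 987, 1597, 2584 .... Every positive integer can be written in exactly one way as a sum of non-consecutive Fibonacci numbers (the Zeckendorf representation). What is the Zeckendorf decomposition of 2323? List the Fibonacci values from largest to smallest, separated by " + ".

Repeatedly subtract the largest Fibonacci number that fits:
take 1597 (≤ 2323); 2323 − 1597 = 726
take 610 (≤ 726); 726 − 610 = 116
take 89 (≤ 116); 116 − 89 = 27
take 21 (≤ 27); 27 − 21 = 6
take 5 (≤ 6); 6 − 5 = 1
take 1 (≤ 1); 1 − 1 = 0
So 2323 = 1597 + 610 + 89 + 21 + 5 + 1, with no two terms consecutive in the sequence.

1597 + 610 + 89 + 21 + 5 + 1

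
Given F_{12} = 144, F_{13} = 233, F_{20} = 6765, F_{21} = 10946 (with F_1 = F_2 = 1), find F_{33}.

By the addition formula F_{m+n} = F_m F_{n+1} + F_{m−1} F_n with m=13, n=20: F_{33} = 233·10946 + 144·6765 = 2550418 + 974160 = 3524578.

3524578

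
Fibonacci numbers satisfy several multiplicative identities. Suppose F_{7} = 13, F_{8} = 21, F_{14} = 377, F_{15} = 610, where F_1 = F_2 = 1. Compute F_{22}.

By the addition formula F_{m+n} = F_m F_{n+1} + F_{m−1} F_n with m=8, n=14: F_{22} = 21·610 + 13·377 = 12810 + 4901 = 17711.

17711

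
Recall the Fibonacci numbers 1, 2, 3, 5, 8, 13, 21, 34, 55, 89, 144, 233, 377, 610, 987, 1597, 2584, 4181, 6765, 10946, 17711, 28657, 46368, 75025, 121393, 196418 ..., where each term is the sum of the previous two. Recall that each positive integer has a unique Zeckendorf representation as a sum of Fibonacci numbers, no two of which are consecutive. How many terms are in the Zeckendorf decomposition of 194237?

121393 ≤ 194237 < 196418, so take 121393; remainder 72844
46368 ≤ 72844 < 75025, so take 46368; remainder 26476
17711 ≤ 26476 < 28657, so take 17711; remainder 8765
6765 ≤ 8765 < 10946, so take 6765; remainder 2000
1597 ≤ 2000 < 2584, so take 1597; remainder 403
377 ≤ 403 < 610, so take 377; remainder 26
21 ≤ 26 < 34, so take 21; remainder 5
5 ≤ 5 < 8, so take 5; remainder 0
194237 = 121393 + 46368 + 17711 + 6765 + 1597 + 377 + 21 + 5, which has 8 terms.

8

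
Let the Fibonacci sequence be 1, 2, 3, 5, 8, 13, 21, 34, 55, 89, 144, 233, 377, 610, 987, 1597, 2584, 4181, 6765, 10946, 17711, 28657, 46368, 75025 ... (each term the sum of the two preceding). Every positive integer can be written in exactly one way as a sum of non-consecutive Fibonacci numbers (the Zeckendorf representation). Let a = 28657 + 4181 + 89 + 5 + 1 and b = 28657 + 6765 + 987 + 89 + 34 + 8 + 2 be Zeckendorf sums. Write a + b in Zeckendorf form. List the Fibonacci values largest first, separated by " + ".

46368 + 17711 + 4181 + 987 + 144 + 55 + 21 + 8

The two numbers are 32933 and 36542, so their sum is 69475.
69475 − 46368 = 23107
23107 − 17711 = 5396
5396 − 4181 = 1215
1215 − 987 = 228
228 − 144 = 84
84 − 55 = 29
29 − 21 = 8
8 − 8 = 0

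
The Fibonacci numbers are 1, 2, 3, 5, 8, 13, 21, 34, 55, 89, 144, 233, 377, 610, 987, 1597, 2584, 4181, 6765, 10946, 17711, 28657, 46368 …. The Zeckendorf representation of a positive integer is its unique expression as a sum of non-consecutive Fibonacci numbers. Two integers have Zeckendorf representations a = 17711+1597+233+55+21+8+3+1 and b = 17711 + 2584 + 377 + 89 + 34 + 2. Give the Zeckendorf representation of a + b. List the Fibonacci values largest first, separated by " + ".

28657 + 10946 + 610 + 144 + 55 + 13 + 1

The two numbers are 19629 and 20797, so their sum is 40426.
28657 ≤ 40426 < 46368, so take 28657; remainder 11769
10946 ≤ 11769 < 17711, so take 10946; remainder 823
610 ≤ 823 < 987, so take 610; remainder 213
144 ≤ 213 < 233, so take 144; remainder 69
55 ≤ 69 < 89, so take 55; remainder 14
13 ≤ 14 < 21, so take 13; remainder 1
1 ≤ 1 < 2, so take 1; remainder 0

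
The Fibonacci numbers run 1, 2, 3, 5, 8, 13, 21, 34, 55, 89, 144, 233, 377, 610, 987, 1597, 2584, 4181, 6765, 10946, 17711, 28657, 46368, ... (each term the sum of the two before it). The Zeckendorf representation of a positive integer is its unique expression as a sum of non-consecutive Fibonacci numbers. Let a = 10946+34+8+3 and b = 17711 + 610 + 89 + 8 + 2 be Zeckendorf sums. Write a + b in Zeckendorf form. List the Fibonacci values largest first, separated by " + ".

28657 + 610 + 144

The two numbers are 10991 and 18420, so their sum is 29411.
Greedily peel off the largest Fibonacci term at each step:
subtract 28657 from 29411: 754 remains
subtract 610 from 754: 144 remains
subtract 144 from 144: 0 remains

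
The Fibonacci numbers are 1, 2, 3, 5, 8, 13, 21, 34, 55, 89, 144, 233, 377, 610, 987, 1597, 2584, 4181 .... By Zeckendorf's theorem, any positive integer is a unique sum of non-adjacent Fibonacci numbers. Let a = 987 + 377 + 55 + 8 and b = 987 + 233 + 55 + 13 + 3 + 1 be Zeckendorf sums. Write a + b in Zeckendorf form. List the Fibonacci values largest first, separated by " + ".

2584 + 89 + 34 + 8 + 3 + 1

The two numbers are 1427 and 1292, so their sum is 2719.
Repeatedly subtract the largest Fibonacci number that fits:
2719 − 2584 = 135
135 − 89 = 46
46 − 34 = 12
12 − 8 = 4
4 − 3 = 1
1 − 1 = 0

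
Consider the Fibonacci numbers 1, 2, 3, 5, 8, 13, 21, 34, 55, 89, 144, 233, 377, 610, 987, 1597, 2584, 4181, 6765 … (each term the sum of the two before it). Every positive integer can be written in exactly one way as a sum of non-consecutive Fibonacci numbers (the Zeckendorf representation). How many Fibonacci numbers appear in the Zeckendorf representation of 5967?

Greedy algorithm:
take 4181 (≤ 5967); 5967 − 4181 = 1786
take 1597 (≤ 1786); 1786 − 1597 = 189
take 144 (≤ 189); 189 − 144 = 45
take 34 (≤ 45); 45 − 34 = 11
take 8 (≤ 11); 11 − 8 = 3
take 3 (≤ 3); 3 − 3 = 0
5967 = 4181 + 1597 + 144 + 34 + 8 + 3, which has 6 terms.

6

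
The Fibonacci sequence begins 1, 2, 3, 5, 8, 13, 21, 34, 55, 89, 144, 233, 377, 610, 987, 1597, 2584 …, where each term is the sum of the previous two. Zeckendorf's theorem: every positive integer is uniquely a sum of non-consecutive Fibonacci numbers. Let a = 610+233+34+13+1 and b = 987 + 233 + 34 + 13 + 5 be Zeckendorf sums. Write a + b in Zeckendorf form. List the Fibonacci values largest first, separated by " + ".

The two numbers are 891 and 1272, so their sum is 2163.
1597 ≤ 2163 < 2584, so take 1597; remainder 566
377 ≤ 566 < 610, so take 377; remainder 189
144 ≤ 189 < 233, so take 144; remainder 45
34 ≤ 45 < 55, so take 34; remainder 11
8 ≤ 11 < 13, so take 8; remainder 3
3 ≤ 3 < 5, so take 3; remainder 0

1597 + 377 + 144 + 34 + 8 + 3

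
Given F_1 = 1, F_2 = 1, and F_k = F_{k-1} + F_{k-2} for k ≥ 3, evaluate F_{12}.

Iterating the recurrence up to F_{4} = 3 and F_{3} = 2:
F_{5} = F_{4} + F_{3} = 3 + 2 = 5
F_{6} = F_{5} + F_{4} = 5 + 3 = 8
F_{7} = F_{6} + F_{5} = 8 + 5 = 13
F_{8} = F_{7} + F_{6} = 13 + 8 = 21
F_{9} = F_{8} + F_{7} = 21 + 13 = 34
F_{10} = F_{9} + F_{8} = 34 + 21 = 55
F_{11} = F_{10} + F_{9} = 55 + 34 = 89
F_{12} = F_{11} + F_{10} = 89 + 55 = 144

144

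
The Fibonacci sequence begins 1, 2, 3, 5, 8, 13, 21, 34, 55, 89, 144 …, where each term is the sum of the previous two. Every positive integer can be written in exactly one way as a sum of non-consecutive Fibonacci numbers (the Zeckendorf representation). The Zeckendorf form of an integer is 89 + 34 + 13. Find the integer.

89 + 34 + 13 = 136.

136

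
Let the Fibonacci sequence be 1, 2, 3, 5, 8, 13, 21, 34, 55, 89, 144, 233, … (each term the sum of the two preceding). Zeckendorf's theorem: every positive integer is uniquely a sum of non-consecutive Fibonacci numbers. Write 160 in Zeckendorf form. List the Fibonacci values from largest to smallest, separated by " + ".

144 + 13 + 3

160: greatest Fibonacci not exceeding it is 144, leaving 16
16: greatest Fibonacci not exceeding it is 13, leaving 3
3: greatest Fibonacci not exceeding it is 3, leaving 0
So 160 = 144 + 13 + 3, with no two terms consecutive in the sequence.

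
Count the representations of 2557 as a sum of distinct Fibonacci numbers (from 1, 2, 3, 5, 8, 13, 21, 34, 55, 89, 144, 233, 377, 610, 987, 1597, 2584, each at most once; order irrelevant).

2557 = 1597+610+233+89+21+5+2 = 1597+610+233+89+13+8+5+2 = 1597+610+233+55+34+21+5+2 = … (7 more), for 10 in all.

10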